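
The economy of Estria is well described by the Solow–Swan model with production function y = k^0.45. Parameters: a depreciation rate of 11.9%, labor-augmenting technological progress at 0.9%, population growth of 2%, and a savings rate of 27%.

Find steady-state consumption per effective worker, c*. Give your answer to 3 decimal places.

c* = 1.194

In steady state, investment equals break-even investment: s·k^α = (n + g + δ)·k.
Rearranging, k^(1−α) = s / (n + g + δ).
k^0.55 = 0.27 / (0.020 + 0.009 + 0.119) = 0.27 / 0.148 = 1.8243
k* = 1.8243^(1/0.55) ≈ 2.9835
y* = (k*)^α = 2.9835^0.45 ≈ 1.6354
c* = (1 − s)·y* = (1 − 0.27) × 1.6354 ≈ 1.1938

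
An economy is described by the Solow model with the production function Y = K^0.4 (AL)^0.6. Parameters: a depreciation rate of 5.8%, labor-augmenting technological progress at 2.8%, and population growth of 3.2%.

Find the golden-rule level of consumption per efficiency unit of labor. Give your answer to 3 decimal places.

At the golden rule, f'(k) = n + g + δ, so α·k^(α−1) = n + g + δ and k_gold = (α/(n + g + δ))^(1/(1−α)).
k_gold = (0.4/0.118)^(1/0.6) = 3.3898^1.6667 ≈ 7.6496
c_gold = f(k_gold) − (n + g + δ)·k_gold = 2.2566 − 0.118×7.6496 ≈ 1.3539

c_gold ≈ 1.354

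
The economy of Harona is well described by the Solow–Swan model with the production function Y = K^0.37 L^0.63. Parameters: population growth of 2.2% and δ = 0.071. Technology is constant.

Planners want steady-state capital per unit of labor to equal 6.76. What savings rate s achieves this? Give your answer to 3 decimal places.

s ≈ 0.310

At the steady state, Δk = 0, so s·k^α = (n + δ)·k.
So s / (n + δ) = (k*)^(1−α) = 6.76^0.63 = 3.3332.
Therefore s = 3.3332 × (n + δ) = 3.3332 × 0.093 = 0.3100.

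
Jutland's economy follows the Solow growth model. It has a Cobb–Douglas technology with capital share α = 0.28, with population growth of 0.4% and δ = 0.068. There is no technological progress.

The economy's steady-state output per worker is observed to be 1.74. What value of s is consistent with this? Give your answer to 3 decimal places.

At the steady state, Δk = 0, so s·k^α = (n + δ)·k.
Since y* = [s/(n + δ)]^(α/(1−α)), we have s/(n + δ) = (y*)^((1−α)/α) = 1.74^2.5714 = 4.1548.
Therefore s = 4.1548 × (n + δ) = 4.1548 × 0.072 = 0.2991.

s ≈ 0.299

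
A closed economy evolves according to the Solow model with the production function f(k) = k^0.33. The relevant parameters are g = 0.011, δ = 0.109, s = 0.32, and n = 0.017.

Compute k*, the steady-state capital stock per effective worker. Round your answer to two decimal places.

k* ≈ 3.55

Steady state requires s·f(k) = (n + g + δ)·k, i.e. s·k^α = (n + g + δ)·k.
Dividing both sides by k: k^(1−α) = s / (n + g + δ).
k^0.67 = 0.32 / (0.017 + 0.011 + 0.109) = 0.32 / 0.137 = 2.3358
k* = 2.3358^(1/0.67) ≈ 3.5473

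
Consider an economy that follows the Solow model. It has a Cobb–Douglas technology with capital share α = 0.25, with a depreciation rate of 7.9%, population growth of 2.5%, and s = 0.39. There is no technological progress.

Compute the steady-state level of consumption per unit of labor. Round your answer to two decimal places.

c* ≈ 0.95

At the steady state, Δk = 0, so s·k^α = (n + δ)·k.
Dividing both sides by k: k^(1−α) = s / (n + δ).
k^0.75 = 0.39 / (0.025 + 0.079) = 0.39 / 0.104 = 3.7500
k* = 3.7500^(1/0.75) ≈ 5.8261
y* = (k*)^α = 5.8261^0.25 ≈ 1.5536
c* = (1 − s)·y* = (1 − 0.39) × 1.5536 ≈ 0.9477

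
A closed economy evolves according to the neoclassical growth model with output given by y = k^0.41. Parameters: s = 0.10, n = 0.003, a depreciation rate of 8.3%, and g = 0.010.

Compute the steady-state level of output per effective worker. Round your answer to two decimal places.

y* = 1.03

In steady state, investment equals break-even investment: s·k^α = (n + g + δ)·k.
Dividing both sides by k: k^(1−α) = s / (n + g + δ).
k^0.59 = 0.10 / (0.003 + 0.010 + 0.083) = 0.10 / 0.096 = 1.0417
k* = 1.0417^(1/0.59) ≈ 1.0717
y* = (k*)^α = 1.0717^0.41 ≈ 1.0288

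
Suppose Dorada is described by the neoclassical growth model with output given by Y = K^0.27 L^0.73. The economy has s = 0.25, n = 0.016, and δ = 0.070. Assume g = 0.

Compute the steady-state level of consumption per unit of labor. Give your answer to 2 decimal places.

c* ≈ 1.11

In steady state, investment equals break-even investment: s·k^α = (n + δ)·k.
Rearranging, k^(1−α) = s / (n + δ).
k^0.73 = 0.25 / (0.016 + 0.070) = 0.25 / 0.086 = 2.9070
k* = 2.9070^(1/0.73) ≈ 4.3138
y* = (k*)^α = 4.3138^0.27 ≈ 1.4839
c* = (1 − s)·y* = (1 − 0.25) × 1.4839 ≈ 1.1129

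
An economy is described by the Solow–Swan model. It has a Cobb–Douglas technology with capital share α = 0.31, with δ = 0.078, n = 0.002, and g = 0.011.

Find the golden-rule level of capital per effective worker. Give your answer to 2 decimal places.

The golden rule sets f'(k) = n + g + δ, i.e. α·k^(α−1) = n + g + δ.
So k^(1−α) = α / (n + g + δ) = 0.31 / 0.091 = 3.4066.
k_gold = 3.4066^(1/0.69) ≈ 5.9085

k_gold ≈ 5.91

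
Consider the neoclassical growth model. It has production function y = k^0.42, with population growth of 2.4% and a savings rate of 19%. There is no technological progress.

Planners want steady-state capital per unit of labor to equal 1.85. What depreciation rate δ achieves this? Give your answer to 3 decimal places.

δ ≈ 0.109

In steady state, investment equals break-even investment: s·k^α = (n + δ)·k.
So s / (n + δ) = (k*)^(1−α) = 1.85^0.58 = 1.4288.
Therefore n + δ = s / 1.4288 = 0.19 / 1.4288 = 0.1330, so δ = 0.1330 − 0.024 = 0.1090.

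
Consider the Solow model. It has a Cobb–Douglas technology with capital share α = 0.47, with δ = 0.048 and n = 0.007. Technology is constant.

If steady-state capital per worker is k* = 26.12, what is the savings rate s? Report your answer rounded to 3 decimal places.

In steady state, investment equals break-even investment: s·k^α = (n + δ)·k.
So s / (n + δ) = (k*)^(1−α) = 26.12^0.53 = 5.6363.
Therefore s = 5.6363 × (n + δ) = 5.6363 × 0.055 = 0.3100.

s ≈ 0.310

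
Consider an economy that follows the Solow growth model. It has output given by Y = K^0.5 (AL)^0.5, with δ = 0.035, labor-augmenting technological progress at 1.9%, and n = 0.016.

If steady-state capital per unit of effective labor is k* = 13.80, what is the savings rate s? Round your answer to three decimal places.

s ≈ 0.260

Steady state requires s·f(k) = (n + g + δ)·k, i.e. s·k^α = (n + g + δ)·k.
So s / (n + g + δ) = (k*)^(1−α) = 13.80^0.5 = 3.7148.
Therefore s = 3.7148 × (n + g + δ) = 3.7148 × 0.070 = 0.2600.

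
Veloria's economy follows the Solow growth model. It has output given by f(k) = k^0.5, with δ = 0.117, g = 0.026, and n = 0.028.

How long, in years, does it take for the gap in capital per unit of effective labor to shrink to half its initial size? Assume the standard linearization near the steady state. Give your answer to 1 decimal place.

Near the steady state the convergence rate is λ = (1 − α)(n + g + δ).
λ = (1 − 0.5) × 0.171 = 0.5 × 0.171 = 0.0855
Half-life = ln 2 / λ = 0.6931 / 0.0855 ≈ 8.11 years

half-life ≈ 8.1 years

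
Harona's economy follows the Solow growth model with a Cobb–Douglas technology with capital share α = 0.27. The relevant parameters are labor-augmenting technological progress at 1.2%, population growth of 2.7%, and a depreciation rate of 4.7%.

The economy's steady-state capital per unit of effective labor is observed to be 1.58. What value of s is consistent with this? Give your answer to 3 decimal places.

s ≈ 0.120

In steady state, investment equals break-even investment: s·k^α = (n + g + δ)·k.
So s / (n + g + δ) = (k*)^(1−α) = 1.58^0.73 = 1.3964.
Therefore s = 1.3964 × (n + g + δ) = 1.3964 × 0.086 = 0.1201.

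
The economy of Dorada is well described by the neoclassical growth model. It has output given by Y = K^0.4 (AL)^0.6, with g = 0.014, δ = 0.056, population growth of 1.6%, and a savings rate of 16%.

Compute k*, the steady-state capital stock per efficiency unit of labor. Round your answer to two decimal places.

At the steady state, Δk = 0, so s·k^α = (n + g + δ)·k.
Dividing both sides by k: k^(1−α) = s / (n + g + δ).
k^0.6 = 0.16 / (0.016 + 0.014 + 0.056) = 0.16 / 0.086 = 1.8605
k* = 1.8605^(1/0.6) ≈ 2.8144

k* = 2.81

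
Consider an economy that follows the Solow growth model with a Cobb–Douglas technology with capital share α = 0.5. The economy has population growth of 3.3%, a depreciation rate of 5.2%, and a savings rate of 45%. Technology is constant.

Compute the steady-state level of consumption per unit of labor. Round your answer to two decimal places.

At the steady state, Δk = 0, so s·k^α = (n + δ)·k.
Rearranging, k^(1−α) = s / (n + δ).
k^0.5 = 0.45 / (0.033 + 0.052) = 0.45 / 0.085 = 5.2941
k* = 5.2941^(1/0.5) ≈ 28.0275
y* = (k*)^α = 28.0275^0.5 ≈ 5.2941
c* = (1 − s)·y* = (1 − 0.45) × 5.2941 ≈ 2.9118

c* ≈ 2.91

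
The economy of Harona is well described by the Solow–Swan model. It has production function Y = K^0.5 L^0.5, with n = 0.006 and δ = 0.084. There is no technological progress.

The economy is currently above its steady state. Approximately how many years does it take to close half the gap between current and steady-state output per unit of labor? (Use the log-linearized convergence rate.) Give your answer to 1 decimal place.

about 15.4 years

Near the steady state the convergence rate is λ = (1 − α)(n + δ).
λ = (1 − 0.5) × 0.090 = 0.5 × 0.090 = 0.0450
Half-life = ln 2 / λ = 0.6931 / 0.0450 ≈ 15.40 years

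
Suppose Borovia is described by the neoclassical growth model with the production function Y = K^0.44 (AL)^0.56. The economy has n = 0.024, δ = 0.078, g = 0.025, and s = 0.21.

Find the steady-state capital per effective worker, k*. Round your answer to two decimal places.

k* ≈ 2.45

Steady state requires s·f(k) = (n + g + δ)·k, i.e. s·k^α = (n + g + δ)·k.
Dividing both sides by k: k^(1−α) = s / (n + g + δ).
k^0.56 = 0.21 / (0.024 + 0.025 + 0.078) = 0.21 / 0.127 = 1.6535
k* = 1.6535^(1/0.56) ≈ 2.4548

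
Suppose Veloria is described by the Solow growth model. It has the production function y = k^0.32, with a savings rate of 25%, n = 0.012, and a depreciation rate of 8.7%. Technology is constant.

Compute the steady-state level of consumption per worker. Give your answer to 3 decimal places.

c* = 1.160

At the steady state, Δk = 0, so s·k^α = (n + δ)·k.
Dividing both sides by k: k^(1−α) = s / (n + δ).
k^0.68 = 0.25 / (0.012 + 0.087) = 0.25 / 0.099 = 2.5253
k* = 2.5253^(1/0.68) ≈ 3.9051
y* = (k*)^α = 3.9051^0.32 ≈ 1.5464
c* = (1 − s)·y* = (1 − 0.25) × 1.5464 ≈ 1.1598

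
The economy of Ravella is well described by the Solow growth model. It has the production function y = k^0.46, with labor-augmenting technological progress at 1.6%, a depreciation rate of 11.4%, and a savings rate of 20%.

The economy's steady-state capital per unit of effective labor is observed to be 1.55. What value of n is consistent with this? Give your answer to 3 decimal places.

Steady state requires s·f(k) = (n + g + δ)·k, i.e. s·k^α = (n + g + δ)·k.
So s / (n + g + δ) = (k*)^(1−α) = 1.55^0.54 = 1.2670.
Therefore n + g + δ = s / 1.2670 = 0.20 / 1.2670 = 0.1579, so n = 0.1579 − 0.130 = 0.0279.

n ≈ 0.028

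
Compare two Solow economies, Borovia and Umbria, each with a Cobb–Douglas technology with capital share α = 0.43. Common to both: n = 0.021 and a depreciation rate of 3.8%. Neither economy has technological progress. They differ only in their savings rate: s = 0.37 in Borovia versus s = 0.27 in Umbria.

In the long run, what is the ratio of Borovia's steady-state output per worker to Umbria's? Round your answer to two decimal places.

Steady-state y* = [s/(n + δ)]^(α/(1−α)), so the ratio is [ (s_B/(n + δ)_B) / (s_U/(n + δ)_U) ]^0.7544.
s_B/(n + δ)_B = 0.37/0.059 = 6.2712; s_U/(n + δ)_U = 0.27/0.059 = 4.5763.
Ratio = (6.2712/4.5763)^0.7544 = 1.3704^0.7544 ≈ 1.2683

ratio ≈ 1.27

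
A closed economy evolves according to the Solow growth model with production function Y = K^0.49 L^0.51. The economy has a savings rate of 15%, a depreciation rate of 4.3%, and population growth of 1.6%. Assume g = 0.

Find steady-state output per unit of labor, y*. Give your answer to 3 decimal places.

y* ≈ 2.451

In steady state, investment equals break-even investment: s·k^α = (n + δ)·k.
Rearranging, k^(1−α) = s / (n + δ).
k^0.51 = 0.15 / (0.016 + 0.043) = 0.15 / 0.059 = 2.5424
k* = 2.5424^(1/0.51) ≈ 6.2315
y* = (k*)^α = 6.2315^0.49 ≈ 2.4510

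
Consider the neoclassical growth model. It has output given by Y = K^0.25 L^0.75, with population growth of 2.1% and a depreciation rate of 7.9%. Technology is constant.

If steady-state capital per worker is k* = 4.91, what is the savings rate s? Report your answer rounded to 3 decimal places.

Steady state requires s·f(k) = (n + δ)·k, i.e. s·k^α = (n + δ)·k.
So s / (n + δ) = (k*)^(1−α) = 4.91^0.75 = 3.2985.
Therefore s = 3.2985 × (n + δ) = 3.2985 × 0.100 = 0.3299.

s ≈ 0.330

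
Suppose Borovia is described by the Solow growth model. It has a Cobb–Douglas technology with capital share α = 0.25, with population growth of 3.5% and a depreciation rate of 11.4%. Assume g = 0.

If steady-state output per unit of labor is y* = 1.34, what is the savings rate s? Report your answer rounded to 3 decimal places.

s ≈ 0.359

In steady state, investment equals break-even investment: s·k^α = (n + δ)·k.
Since y* = [s/(n + δ)]^(α/(1−α)), we have s/(n + δ) = (y*)^((1−α)/α) = 1.34^3 = 2.4061.
Therefore s = 2.4061 × (n + δ) = 2.4061 × 0.149 = 0.3585.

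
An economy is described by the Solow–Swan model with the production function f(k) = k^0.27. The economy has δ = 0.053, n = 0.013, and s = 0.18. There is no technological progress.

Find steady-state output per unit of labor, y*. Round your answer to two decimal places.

y* = 1.45

At the steady state, Δk = 0, so s·k^α = (n + δ)·k.
Rearranging, k^(1−α) = s / (n + δ).
k^0.73 = 0.18 / (0.013 + 0.053) = 0.18 / 0.066 = 2.7273
k* = 2.7273^(1/0.73) ≈ 3.9527
y* = (k*)^α = 3.9527^0.27 ≈ 1.4493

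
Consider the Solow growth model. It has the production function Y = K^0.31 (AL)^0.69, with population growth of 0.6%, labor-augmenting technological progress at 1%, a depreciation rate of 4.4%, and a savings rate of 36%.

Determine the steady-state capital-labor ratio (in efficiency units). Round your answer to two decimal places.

k* ≈ 13.42

At the steady state, Δk = 0, so s·k^α = (n + g + δ)·k.
Dividing both sides by k: k^(1−α) = s / (n + g + δ).
k^0.69 = 0.36 / (0.006 + 0.010 + 0.044) = 0.36 / 0.060 = 6.0000
k* = 6.0000^(1/0.69) ≈ 13.4201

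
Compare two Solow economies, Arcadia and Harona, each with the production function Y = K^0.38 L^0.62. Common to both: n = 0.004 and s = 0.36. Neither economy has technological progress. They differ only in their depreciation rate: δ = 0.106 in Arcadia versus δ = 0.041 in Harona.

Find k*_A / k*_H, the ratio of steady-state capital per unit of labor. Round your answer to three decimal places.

k*_A / k*_H ≈ 0.237

Steady-state k* = [s/(n + δ)]^(1/(1−α)), so the ratio is [ (s_A/(n + δ)_A) / (s_H/(n + δ)_H) ]^1.6129.
s_A/(n + δ)_A = 0.36/0.110 = 3.2727; s_H/(n + δ)_H = 0.36/0.045 = 8.0000.
Ratio = (3.2727/8.0000)^1.6129 = 0.4091^1.6129 ≈ 0.2365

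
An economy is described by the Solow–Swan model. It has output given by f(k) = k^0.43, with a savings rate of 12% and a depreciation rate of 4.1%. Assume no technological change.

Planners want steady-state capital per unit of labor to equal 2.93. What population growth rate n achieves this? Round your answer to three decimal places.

n ≈ 0.024

At the steady state, Δk = 0, so s·k^α = (n + δ)·k.
So s / (n + δ) = (k*)^(1−α) = 2.93^0.57 = 1.8455.
Therefore n + δ = s / 1.8455 = 0.12 / 1.8455 = 0.0650, so n = 0.0650 − 0.041 = 0.0240.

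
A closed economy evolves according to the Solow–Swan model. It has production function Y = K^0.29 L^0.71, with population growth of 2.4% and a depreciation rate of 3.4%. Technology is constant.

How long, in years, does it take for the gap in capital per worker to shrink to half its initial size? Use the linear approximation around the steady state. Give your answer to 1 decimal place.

half-life ≈ 16.8 years

Near the steady state the convergence rate is λ = (1 − α)(n + δ).
λ = (1 − 0.29) × 0.058 = 0.71 × 0.058 = 0.04118
Half-life = ln 2 / λ = 0.6931 / 0.04118 ≈ 16.83 years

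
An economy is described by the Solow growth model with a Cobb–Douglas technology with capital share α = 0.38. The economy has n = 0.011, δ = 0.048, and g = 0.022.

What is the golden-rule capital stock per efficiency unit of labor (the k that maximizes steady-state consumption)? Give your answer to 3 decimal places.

k_gold ≈ 12.099

The golden rule sets f'(k) = n + g + δ, i.e. α·k^(α−1) = n + g + δ.
So k^(1−α) = α / (n + g + δ) = 0.38 / 0.081 = 4.6914.
k_gold = 4.6914^(1/0.62) ≈ 12.0989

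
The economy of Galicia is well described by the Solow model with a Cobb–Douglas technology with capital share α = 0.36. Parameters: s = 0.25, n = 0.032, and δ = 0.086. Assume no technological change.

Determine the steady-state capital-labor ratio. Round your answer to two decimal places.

k* ≈ 3.23

Steady state requires s·f(k) = (n + δ)·k, i.e. s·k^α = (n + δ)·k.
Rearranging, k^(1−α) = s / (n + δ).
k^0.64 = 0.25 / (0.032 + 0.086) = 0.25 / 0.118 = 2.1186
k* = 2.1186^(1/0.64) ≈ 3.2319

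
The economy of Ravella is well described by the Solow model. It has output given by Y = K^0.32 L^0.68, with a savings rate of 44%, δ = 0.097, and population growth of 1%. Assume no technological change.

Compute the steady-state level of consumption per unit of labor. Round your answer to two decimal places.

At the steady state, Δk = 0, so s·k^α = (n + δ)·k.
Rearranging, k^(1−α) = s / (n + δ).
k^0.68 = 0.44 / (0.010 + 0.097) = 0.44 / 0.107 = 4.1121
k* = 4.1121^(1/0.68) ≈ 7.9990
y* = (k*)^α = 7.9990^0.32 ≈ 1.9452
c* = (1 − s)·y* = (1 − 0.44) × 1.9452 ≈ 1.0893

c* = 1.09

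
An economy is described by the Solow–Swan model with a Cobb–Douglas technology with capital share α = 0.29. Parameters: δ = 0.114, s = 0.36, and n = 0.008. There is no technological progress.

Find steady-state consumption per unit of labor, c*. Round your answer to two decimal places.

c* ≈ 1.00

Steady state requires s·f(k) = (n + δ)·k, i.e. s·k^α = (n + δ)·k.
Rearranging, k^(1−α) = s / (n + δ).
k^0.71 = 0.36 / (0.008 + 0.114) = 0.36 / 0.122 = 2.9508
k* = 2.9508^(1/0.71) ≈ 4.5908
y* = (k*)^α = 4.5908^0.29 ≈ 1.5558
c* = (1 − s)·y* = (1 − 0.36) × 1.5558 ≈ 0.9957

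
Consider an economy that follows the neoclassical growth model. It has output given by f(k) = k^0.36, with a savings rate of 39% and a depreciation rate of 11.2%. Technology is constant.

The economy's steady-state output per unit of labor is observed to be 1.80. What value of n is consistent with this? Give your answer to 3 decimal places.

At the steady state, Δk = 0, so s·k^α = (n + δ)·k.
Since y* = [s/(n + δ)]^(α/(1−α)), we have s/(n + δ) = (y*)^((1−α)/α) = 1.80^1.7778 = 2.8433.
Therefore n + δ = s / 2.8433 = 0.39 / 2.8433 = 0.1372, so n = 0.1372 − 0.112 = 0.0252.

n ≈ 0.025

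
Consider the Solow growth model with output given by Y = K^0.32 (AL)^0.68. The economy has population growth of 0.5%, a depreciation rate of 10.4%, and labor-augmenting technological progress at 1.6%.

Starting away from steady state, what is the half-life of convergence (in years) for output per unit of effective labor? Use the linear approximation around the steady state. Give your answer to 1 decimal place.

t_½ ≈ 8.2 years

Near the steady state the convergence rate is λ = (1 − α)(n + g + δ).
λ = (1 − 0.32) × 0.125 = 0.68 × 0.125 = 0.0850
Half-life = ln 2 / λ = 0.6931 / 0.0850 ≈ 8.15 years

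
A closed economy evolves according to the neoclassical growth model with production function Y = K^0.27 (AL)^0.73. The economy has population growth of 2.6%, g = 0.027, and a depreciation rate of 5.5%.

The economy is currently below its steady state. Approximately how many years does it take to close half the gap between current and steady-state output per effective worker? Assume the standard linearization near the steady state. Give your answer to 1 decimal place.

t_½ ≈ 8.8 years

Near the steady state the convergence rate is λ = (1 − α)(n + g + δ).
λ = (1 − 0.27) × 0.108 = 0.73 × 0.108 = 0.07884
Half-life = ln 2 / λ = 0.6931 / 0.07884 ≈ 8.79 years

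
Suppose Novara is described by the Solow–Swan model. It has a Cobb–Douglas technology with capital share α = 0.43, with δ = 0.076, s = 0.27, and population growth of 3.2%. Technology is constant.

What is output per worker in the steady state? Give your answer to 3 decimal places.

At the steady state, Δk = 0, so s·k^α = (n + δ)·k.
Rearranging, k^(1−α) = s / (n + δ).
k^0.57 = 0.27 / (0.032 + 0.076) = 0.27 / 0.108 = 2.5000
k* = 2.5000^(1/0.57) ≈ 4.9905
y* = (k*)^α = 4.9905^0.43 ≈ 1.9962

y* = 1.996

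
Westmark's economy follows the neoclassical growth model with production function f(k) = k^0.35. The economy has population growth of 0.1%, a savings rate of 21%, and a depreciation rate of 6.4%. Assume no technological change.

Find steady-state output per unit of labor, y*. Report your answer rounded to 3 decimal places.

In steady state, investment equals break-even investment: s·k^α = (n + δ)·k.
Rearranging, k^(1−α) = s / (n + δ).
k^0.65 = 0.21 / (0.001 + 0.064) = 0.21 / 0.065 = 3.2308
k* = 3.2308^(1/0.65) ≈ 6.0751
y* = (k*)^α = 6.0751^0.35 ≈ 1.8804

y* = 1.880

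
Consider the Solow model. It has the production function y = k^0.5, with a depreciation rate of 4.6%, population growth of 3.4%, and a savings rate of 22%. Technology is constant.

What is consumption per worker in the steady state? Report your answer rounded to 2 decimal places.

Steady state requires s·f(k) = (n + δ)·k, i.e. s·k^α = (n + δ)·k.
Rearranging, k^(1−α) = s / (n + δ).
k^0.5 = 0.22 / (0.034 + 0.046) = 0.22 / 0.080 = 2.7500
k* = 2.7500^(1/0.5) ≈ 7.5625
y* = (k*)^α = 7.5625^0.5 ≈ 2.7500
c* = (1 − s)·y* = (1 − 0.22) × 2.7500 ≈ 2.1450

c* = 2.15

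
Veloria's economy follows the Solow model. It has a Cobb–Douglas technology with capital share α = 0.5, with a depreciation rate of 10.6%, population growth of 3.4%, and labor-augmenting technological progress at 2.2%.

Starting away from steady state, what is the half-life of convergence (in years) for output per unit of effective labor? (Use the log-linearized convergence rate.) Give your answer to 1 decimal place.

about 8.6 years

Near the steady state the convergence rate is λ = (1 − α)(n + g + δ).
λ = (1 − 0.5) × 0.162 = 0.5 × 0.162 = 0.0810
Half-life = ln 2 / λ = 0.6931 / 0.0810 ≈ 8.56 years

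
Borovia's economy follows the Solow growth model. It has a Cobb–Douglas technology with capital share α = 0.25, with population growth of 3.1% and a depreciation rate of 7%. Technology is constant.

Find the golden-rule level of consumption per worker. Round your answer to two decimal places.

At the golden rule, f'(k) = n + δ, so α·k^(α−1) = n + δ and k_gold = (α/(n + δ))^(1/(1−α)).
k_gold = (0.25/0.101)^(1/0.75) = 2.4752^1.3333 ≈ 3.3481
c_gold = f(k_gold) − (n + δ)·k_gold = 1.3527 − 0.101×3.3481 ≈ 1.0145

c_gold ≈ 1.01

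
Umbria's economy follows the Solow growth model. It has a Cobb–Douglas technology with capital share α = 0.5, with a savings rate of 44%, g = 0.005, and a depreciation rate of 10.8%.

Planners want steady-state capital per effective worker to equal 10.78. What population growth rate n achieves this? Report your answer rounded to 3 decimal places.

Steady state requires s·f(k) = (n + g + δ)·k, i.e. s·k^α = (n + g + δ)·k.
So s / (n + g + δ) = (k*)^(1−α) = 10.78^0.5 = 3.2833.
Therefore n + g + δ = s / 3.2833 = 0.44 / 3.2833 = 0.1340, so n = 0.1340 − 0.113 = 0.0210.

n ≈ 0.021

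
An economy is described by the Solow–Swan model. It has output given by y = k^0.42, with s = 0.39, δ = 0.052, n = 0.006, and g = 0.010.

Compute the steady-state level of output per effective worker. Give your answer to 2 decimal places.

y* ≈ 3.54

At the steady state, Δk = 0, so s·k^α = (n + g + δ)·k.
Dividing both sides by k: k^(1−α) = s / (n + g + δ).
k^0.58 = 0.39 / (0.006 + 0.010 + 0.052) = 0.39 / 0.068 = 5.7353
k* = 5.7353^(1/0.58) ≈ 20.3168
y* = (k*)^α = 20.3168^0.42 ≈ 3.5424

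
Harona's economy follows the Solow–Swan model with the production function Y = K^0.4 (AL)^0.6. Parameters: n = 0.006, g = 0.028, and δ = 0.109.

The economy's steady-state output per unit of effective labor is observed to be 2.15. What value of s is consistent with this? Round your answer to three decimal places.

In steady state, investment equals break-even investment: s·k^α = (n + g + δ)·k.
Since y* = [s/(n + g + δ)]^(α/(1−α)), we have s/(n + g + δ) = (y*)^((1−α)/α) = 2.15^1.5 = 3.1525.
Therefore s = 3.1525 × (n + g + δ) = 3.1525 × 0.143 = 0.4508.

s ≈ 0.451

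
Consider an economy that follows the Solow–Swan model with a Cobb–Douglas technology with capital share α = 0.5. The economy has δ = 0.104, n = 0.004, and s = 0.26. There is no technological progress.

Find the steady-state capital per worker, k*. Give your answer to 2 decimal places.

k* ≈ 5.80

Steady state requires s·f(k) = (n + δ)·k, i.e. s·k^α = (n + δ)·k.
Dividing both sides by k: k^(1−α) = s / (n + δ).
k^0.5 = 0.26 / (0.004 + 0.104) = 0.26 / 0.108 = 2.4074
k* = 2.4074^(1/0.5) ≈ 5.7956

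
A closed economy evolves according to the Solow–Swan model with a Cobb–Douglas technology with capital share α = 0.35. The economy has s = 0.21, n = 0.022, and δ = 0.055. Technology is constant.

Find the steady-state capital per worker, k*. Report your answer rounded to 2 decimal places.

In steady state, investment equals break-even investment: s·k^α = (n + δ)·k.
Rearranging, k^(1−α) = s / (n + δ).
k^0.65 = 0.21 / (0.022 + 0.055) = 0.21 / 0.077 = 2.7273
k* = 2.7273^(1/0.65) ≈ 4.6812

k* ≈ 4.68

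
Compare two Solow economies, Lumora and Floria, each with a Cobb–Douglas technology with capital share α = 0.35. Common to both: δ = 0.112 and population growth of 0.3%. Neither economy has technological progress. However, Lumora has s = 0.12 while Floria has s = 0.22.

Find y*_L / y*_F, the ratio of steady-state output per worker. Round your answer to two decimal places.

y*_L / y*_F ≈ 0.72

Steady-state y* = [s/(n + δ)]^(α/(1−α)), so the ratio is [ (s_L/(n + δ)_L) / (s_F/(n + δ)_F) ]^0.5385.
s_L/(n + δ)_L = 0.12/0.115 = 1.0435; s_F/(n + δ)_F = 0.22/0.115 = 1.9130.
Ratio = (1.0435/1.9130)^0.5385 = 0.5455^0.5385 ≈ 0.7215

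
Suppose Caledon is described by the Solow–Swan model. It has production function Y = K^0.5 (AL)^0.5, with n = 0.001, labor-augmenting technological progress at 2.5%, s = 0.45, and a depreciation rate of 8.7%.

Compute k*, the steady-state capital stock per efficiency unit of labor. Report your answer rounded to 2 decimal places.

k* ≈ 15.86

At the steady state, Δk = 0, so s·k^α = (n + g + δ)·k.
Rearranging, k^(1−α) = s / (n + g + δ).
k^0.5 = 0.45 / (0.001 + 0.025 + 0.087) = 0.45 / 0.113 = 3.9823
k* = 3.9823^(1/0.5) ≈ 15.8587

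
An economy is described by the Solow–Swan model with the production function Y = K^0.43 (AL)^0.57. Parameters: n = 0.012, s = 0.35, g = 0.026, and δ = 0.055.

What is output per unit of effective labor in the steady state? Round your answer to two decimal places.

y* = 2.72

Steady state requires s·f(k) = (n + g + δ)·k, i.e. s·k^α = (n + g + δ)·k.
Rearranging, k^(1−α) = s / (n + g + δ).
k^0.57 = 0.35 / (0.012 + 0.026 + 0.055) = 0.35 / 0.093 = 3.7634
k* = 3.7634^(1/0.57) ≈ 10.2280
y* = (k*)^α = 10.2280^0.43 ≈ 2.7178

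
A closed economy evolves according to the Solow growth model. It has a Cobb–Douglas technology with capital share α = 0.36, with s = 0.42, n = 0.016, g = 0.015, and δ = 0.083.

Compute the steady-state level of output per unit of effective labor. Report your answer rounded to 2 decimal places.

At the steady state, Δk = 0, so s·k^α = (n + g + δ)·k.
Rearranging, k^(1−α) = s / (n + g + δ).
k^0.64 = 0.42 / (0.016 + 0.015 + 0.083) = 0.42 / 0.114 = 3.6842
k* = 3.6842^(1/0.64) ≈ 7.6720
y* = (k*)^α = 7.6720^0.36 ≈ 2.0824

y* = 2.08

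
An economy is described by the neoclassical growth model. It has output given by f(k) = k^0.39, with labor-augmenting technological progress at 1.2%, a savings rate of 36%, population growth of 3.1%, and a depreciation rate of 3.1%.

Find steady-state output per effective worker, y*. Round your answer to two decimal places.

y* = 2.75

At the steady state, Δk = 0, so s·k^α = (n + g + δ)·k.
Dividing both sides by k: k^(1−α) = s / (n + g + δ).
k^0.61 = 0.36 / (0.031 + 0.012 + 0.031) = 0.36 / 0.074 = 4.8649
k* = 4.8649^(1/0.61) ≈ 13.3768
y* = (k*)^α = 13.3768^0.39 ≈ 2.7496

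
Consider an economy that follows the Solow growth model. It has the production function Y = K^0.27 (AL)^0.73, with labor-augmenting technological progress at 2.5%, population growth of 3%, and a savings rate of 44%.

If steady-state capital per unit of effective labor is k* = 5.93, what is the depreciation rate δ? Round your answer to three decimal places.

Steady state requires s·f(k) = (n + g + δ)·k, i.e. s·k^α = (n + g + δ)·k.
So s / (n + g + δ) = (k*)^(1−α) = 5.93^0.73 = 3.6672.
Therefore n + g + δ = s / 3.6672 = 0.44 / 3.6672 = 0.1200, so δ = 0.1200 − 0.055 = 0.0650.

δ ≈ 0.065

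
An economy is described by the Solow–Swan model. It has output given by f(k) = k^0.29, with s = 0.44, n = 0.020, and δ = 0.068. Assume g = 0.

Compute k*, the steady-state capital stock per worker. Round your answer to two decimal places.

k* ≈ 9.65

At the steady state, Δk = 0, so s·k^α = (n + δ)·k.
Dividing both sides by k: k^(1−α) = s / (n + δ).
k^0.71 = 0.44 / (0.020 + 0.068) = 0.44 / 0.088 = 5.0000
k* = 5.0000^(1/0.71) ≈ 9.6486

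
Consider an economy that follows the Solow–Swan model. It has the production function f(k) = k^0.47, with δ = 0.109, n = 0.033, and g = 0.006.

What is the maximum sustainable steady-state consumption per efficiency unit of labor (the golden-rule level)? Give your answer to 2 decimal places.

At the golden rule, f'(k) = n + g + δ, so α·k^(α−1) = n + g + δ and k_gold = (α/(n + g + δ))^(1/(1−α)).
k_gold = (0.47/0.148)^(1/0.53) = 3.1757^1.8868 ≈ 8.8485
c_gold = f(k_gold) − (n + g + δ)·k_gold = 2.7863 − 0.148×8.8485 ≈ 1.4767

c_gold ≈ 1.48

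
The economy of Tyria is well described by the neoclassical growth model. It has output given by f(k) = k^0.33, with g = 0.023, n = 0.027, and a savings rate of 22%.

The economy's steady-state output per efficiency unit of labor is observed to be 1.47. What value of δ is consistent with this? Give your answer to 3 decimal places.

δ ≈ 0.051

Steady state requires s·f(k) = (n + g + δ)·k, i.e. s·k^α = (n + g + δ)·k.
Since y* = [s/(n + g + δ)]^(α/(1−α)), we have s/(n + g + δ) = (y*)^((1−α)/α) = 1.47^2.0303 = 2.1863.
Therefore n + g + δ = s / 2.1863 = 0.22 / 2.1863 = 0.1006, so δ = 0.1006 − 0.050 = 0.0506.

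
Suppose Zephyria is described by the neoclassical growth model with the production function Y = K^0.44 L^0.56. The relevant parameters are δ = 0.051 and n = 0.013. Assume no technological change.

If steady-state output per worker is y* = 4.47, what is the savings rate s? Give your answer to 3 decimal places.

Steady state requires s·f(k) = (n + δ)·k, i.e. s·k^α = (n + δ)·k.
Since y* = [s/(n + δ)]^(α/(1−α)), we have s/(n + δ) = (y*)^((1−α)/α) = 4.47^1.2727 = 6.7243.
Therefore s = 6.7243 × (n + δ) = 6.7243 × 0.064 = 0.4304.

s ≈ 0.430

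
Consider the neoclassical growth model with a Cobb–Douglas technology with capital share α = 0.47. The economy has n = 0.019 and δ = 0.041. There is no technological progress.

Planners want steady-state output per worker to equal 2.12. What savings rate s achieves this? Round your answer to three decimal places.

Steady state requires s·f(k) = (n + δ)·k, i.e. s·k^α = (n + δ)·k.
Since y* = [s/(n + δ)]^(α/(1−α)), we have s/(n + δ) = (y*)^((1−α)/α) = 2.12^1.1277 = 2.3335.
Therefore s = 2.3335 × (n + δ) = 2.3335 × 0.060 = 0.1400.

s ≈ 0.140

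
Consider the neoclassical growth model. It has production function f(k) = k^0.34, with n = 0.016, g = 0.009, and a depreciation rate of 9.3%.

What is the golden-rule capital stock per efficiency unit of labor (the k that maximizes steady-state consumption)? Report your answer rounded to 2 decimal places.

k_gold ≈ 4.97

The golden rule sets f'(k) = n + g + δ, i.e. α·k^(α−1) = n + g + δ.
So k^(1−α) = α / (n + g + δ) = 0.34 / 0.118 = 2.8814.
k_gold = 2.8814^(1/0.66) ≈ 4.9701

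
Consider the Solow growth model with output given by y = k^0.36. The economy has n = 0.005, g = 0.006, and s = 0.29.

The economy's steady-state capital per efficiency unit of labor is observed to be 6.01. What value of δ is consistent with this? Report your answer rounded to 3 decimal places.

δ ≈ 0.081

In steady state, investment equals break-even investment: s·k^α = (n + g + δ)·k.
So s / (n + g + δ) = (k*)^(1−α) = 6.01^0.64 = 3.1512.
Therefore n + g + δ = s / 3.1512 = 0.29 / 3.1512 = 0.0920, so δ = 0.0920 − 0.011 = 0.0810.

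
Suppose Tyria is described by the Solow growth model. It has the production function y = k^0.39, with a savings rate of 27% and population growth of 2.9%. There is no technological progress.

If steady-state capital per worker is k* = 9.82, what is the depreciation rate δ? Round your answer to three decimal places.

δ ≈ 0.038

At the steady state, Δk = 0, so s·k^α = (n + δ)·k.
So s / (n + δ) = (k*)^(1−α) = 9.82^0.61 = 4.0289.
Therefore n + δ = s / 4.0289 = 0.27 / 4.0289 = 0.0670, so δ = 0.0670 − 0.029 = 0.0380.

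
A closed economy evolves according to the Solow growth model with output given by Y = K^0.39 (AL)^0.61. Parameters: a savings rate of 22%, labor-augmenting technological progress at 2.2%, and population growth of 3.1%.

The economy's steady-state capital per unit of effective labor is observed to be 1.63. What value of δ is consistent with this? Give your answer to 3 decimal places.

At the steady state, Δk = 0, so s·k^α = (n + g + δ)·k.
So s / (n + g + δ) = (k*)^(1−α) = 1.63^0.61 = 1.3472.
Therefore n + g + δ = s / 1.3472 = 0.22 / 1.3472 = 0.1633, so δ = 0.1633 − 0.053 = 0.1103.

δ ≈ 0.110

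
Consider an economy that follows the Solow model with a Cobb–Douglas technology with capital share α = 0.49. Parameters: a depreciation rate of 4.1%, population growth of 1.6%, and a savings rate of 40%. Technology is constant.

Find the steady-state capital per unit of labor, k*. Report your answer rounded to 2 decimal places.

k* ≈ 45.62

At the steady state, Δk = 0, so s·k^α = (n + δ)·k.
Dividing both sides by k: k^(1−α) = s / (n + δ).
k^0.51 = 0.40 / (0.016 + 0.041) = 0.40 / 0.057 = 7.0175
k* = 7.0175^(1/0.51) ≈ 45.6227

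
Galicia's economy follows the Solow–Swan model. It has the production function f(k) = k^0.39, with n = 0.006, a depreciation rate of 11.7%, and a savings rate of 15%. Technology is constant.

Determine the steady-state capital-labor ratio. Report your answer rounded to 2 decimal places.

Steady state requires s·f(k) = (n + δ)·k, i.e. s·k^α = (n + δ)·k.
Rearranging, k^(1−α) = s / (n + δ).
k^0.61 = 0.15 / (0.006 + 0.117) = 0.15 / 0.123 = 1.2195
k* = 1.2195^(1/0.61) ≈ 1.3845

k* ≈ 1.38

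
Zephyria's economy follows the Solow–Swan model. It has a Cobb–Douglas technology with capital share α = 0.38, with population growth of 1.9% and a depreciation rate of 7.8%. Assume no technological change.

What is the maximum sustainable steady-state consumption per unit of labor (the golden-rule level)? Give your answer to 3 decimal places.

c_gold ≈ 1.432

At the golden rule, f'(k) = n + δ, so α·k^(α−1) = n + δ and k_gold = (α/(n + δ))^(1/(1−α)).
k_gold = (0.38/0.097)^(1/0.62) = 3.9175^1.6129 ≈ 9.0462
c_gold = f(k_gold) − (n + δ)·k_gold = 2.3092 − 0.097×9.0462 ≈ 1.4317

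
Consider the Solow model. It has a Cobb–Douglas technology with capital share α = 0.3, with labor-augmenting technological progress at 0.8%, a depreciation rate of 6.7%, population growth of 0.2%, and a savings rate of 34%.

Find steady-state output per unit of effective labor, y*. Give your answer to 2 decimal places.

y* = 1.89

In steady state, investment equals break-even investment: s·k^α = (n + g + δ)·k.
Dividing both sides by k: k^(1−α) = s / (n + g + δ).
k^0.7 = 0.34 / (0.002 + 0.008 + 0.067) = 0.34 / 0.077 = 4.4156
k* = 4.4156^(1/0.7) ≈ 8.3448
y* = (k*)^α = 8.3448^0.3 ≈ 1.8898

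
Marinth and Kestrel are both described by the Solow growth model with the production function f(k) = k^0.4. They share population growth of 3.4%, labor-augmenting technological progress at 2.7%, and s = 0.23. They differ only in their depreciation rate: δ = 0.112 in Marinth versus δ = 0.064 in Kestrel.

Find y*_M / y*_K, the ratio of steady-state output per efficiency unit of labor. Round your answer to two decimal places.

Steady-state y* = [s/(n + g + δ)]^(α/(1−α)), so the ratio is [ (s_M/(n + g + δ)_M) / (s_K/(n + g + δ)_K) ]^0.6667.
s_M/(n + g + δ)_M = 0.23/0.173 = 1.3295; s_K/(n + g + δ)_K = 0.23/0.125 = 1.8400.
Ratio = (1.3295/1.8400)^0.6667 = 0.7226^0.6667 ≈ 0.8052

ratio ≈ 0.81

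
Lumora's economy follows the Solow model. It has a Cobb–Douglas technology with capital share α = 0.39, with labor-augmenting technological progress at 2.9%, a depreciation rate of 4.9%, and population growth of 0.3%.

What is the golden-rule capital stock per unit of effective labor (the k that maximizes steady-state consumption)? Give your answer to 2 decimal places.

k_gold ≈ 13.15

The golden rule sets f'(k) = n + g + δ, i.e. α·k^(α−1) = n + g + δ.
So k^(1−α) = α / (n + g + δ) = 0.39 / 0.081 = 4.8148.
k_gold = 4.8148^(1/0.61) ≈ 13.1517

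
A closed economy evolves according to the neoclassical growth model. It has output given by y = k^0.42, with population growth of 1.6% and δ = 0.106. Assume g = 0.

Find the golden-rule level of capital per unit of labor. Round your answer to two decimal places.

The golden rule sets f'(k) = n + δ, i.e. α·k^(α−1) = n + δ.
So k^(1−α) = α / (n + δ) = 0.42 / 0.122 = 3.4426.
k_gold = 3.4426^(1/0.58) ≈ 8.4269

k_gold ≈ 8.43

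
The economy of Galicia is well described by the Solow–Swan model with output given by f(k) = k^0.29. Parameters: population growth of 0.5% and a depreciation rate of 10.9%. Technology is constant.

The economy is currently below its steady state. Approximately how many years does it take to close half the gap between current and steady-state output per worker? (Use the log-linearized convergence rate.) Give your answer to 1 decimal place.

about 8.6 years

Near the steady state the convergence rate is λ = (1 − α)(n + δ).
λ = (1 − 0.29) × 0.114 = 0.71 × 0.114 = 0.08094
Half-life = ln 2 / λ = 0.6931 / 0.08094 ≈ 8.56 years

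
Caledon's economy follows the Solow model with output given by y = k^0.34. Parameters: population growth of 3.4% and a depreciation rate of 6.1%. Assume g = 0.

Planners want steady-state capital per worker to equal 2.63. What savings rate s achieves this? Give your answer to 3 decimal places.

Steady state requires s·f(k) = (n + δ)·k, i.e. s·k^α = (n + δ)·k.
So s / (n + δ) = (k*)^(1−α) = 2.63^0.66 = 1.8931.
Therefore s = 1.8931 × (n + δ) = 1.8931 × 0.095 = 0.1798.

s ≈ 0.180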